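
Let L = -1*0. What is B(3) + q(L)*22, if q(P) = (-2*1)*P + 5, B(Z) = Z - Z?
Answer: 110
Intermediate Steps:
B(Z) = 0
L = 0
q(P) = 5 - 2*P (q(P) = -2*P + 5 = 5 - 2*P)
B(3) + q(L)*22 = 0 + (5 - 2*0)*22 = 0 + (5 + 0)*22 = 0 + 5*22 = 0 + 110 = 110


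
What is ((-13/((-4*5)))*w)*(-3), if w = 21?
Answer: -819/20 ≈ -40.950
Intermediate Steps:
((-13/((-4*5)))*w)*(-3) = (-13/((-4*5))*21)*(-3) = (-13/(-20)*21)*(-3) = (-13*(-1/20)*21)*(-3) = ((13/20)*21)*(-3) = (273/20)*(-3) = -819/20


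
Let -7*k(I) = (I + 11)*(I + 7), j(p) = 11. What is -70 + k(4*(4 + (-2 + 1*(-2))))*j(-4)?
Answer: -191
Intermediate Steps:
k(I) = -(7 + I)*(11 + I)/7 (k(I) = -(I + 11)*(I + 7)/7 = -(11 + I)*(7 + I)/7 = -(7 + I)*(11 + I)/7)
-70 + k(4*(4 + (-2 + 1*(-2))))*j(-4) = -70 + (-11 - 72*(4 + (-2 + 1*(-2)))/7 - 16*(4 + (-2 + 1*(-2)))²/7)*11 = -70 + (-11 - 72*(4 + (-2 - 2))/7 - 16*(4 + (-2 - 2))²/7)*11 = -70 + (-11 - 72*(4 - 4)/7 - 16*(4 - 4)²/7)*11 = -70 + (-11 - 72*0/7 - (4*0)²/7)*11 = -70 + (-11 - 18/7*0 - ⅐*0²)*11 = -70 + (-11 + 0 - ⅐*0)*11 = -70 + (-11 + 0 + 0)*11 = -70 - 11*11 = -70 - 121 = -191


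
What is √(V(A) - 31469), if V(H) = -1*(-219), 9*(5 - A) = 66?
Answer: 125*I*√2 ≈ 176.78*I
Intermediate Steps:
A = -7/3 (A = 5 - ⅑*66 = 5 - 22/3 = -7/3 ≈ -2.3333)
V(H) = 219
√(V(A) - 31469) = √(219 - 31469) = √(-31250) = 125*I*√2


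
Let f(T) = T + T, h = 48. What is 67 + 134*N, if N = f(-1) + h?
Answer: 6231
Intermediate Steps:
f(T) = 2*T
N = 46 (N = 2*(-1) + 48 = -2 + 48 = 46)
67 + 134*N = 67 + 134*46 = 67 + 6164 = 6231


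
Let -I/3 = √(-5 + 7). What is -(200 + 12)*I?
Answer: 636*√2 ≈ 899.44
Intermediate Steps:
I = -3*√2 (I = -3*√(-5 + 7) = -3*√2 ≈ -4.2426)
-(200 + 12)*I = -(200 + 12)*(-3*√2) = -212*(-3*√2) = -(-636)*√2 = 636*√2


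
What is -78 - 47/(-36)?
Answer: -2761/36 ≈ -76.694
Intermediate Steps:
-78 - 47/(-36) = -78 - 1/36*(-47) = -78 + 47/36 = -2761/36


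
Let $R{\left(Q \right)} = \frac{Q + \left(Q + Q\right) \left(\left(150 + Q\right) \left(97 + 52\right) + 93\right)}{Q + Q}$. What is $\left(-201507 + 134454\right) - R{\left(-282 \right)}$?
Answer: $- \frac{94957}{2} \approx -47479.0$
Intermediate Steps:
$R{\left(Q \right)} = \frac{Q + 2 Q \left(22443 + 149 Q\right)}{2 Q}$ ($R{\left(Q \right)} = \frac{Q + 2 Q \left(\left(150 + Q\right) 149 + 93\right)}{2 Q} = \left(Q + 2 Q \left(\left(22350 + 149 Q\right) + 93\right)\right) \frac{1}{2 Q} = \left(Q + 2 Q \left(22443 + 149 Q\right)\right) \frac{1}{2 Q} = \frac{Q + 2 Q \left(22443 + 149 Q\right)}{2 Q}$)
$\left(-201507 + 134454\right) - R{\left(-282 \right)} = \left(-201507 + 134454\right) - \left(\frac{44887}{2} + 149 \left(-282\right)\right) = -67053 - \left(\frac{44887}{2} - 42018\right) = -67053 - - \frac{39149}{2} = -67053 + \frac{39149}{2} = - \frac{94957}{2}$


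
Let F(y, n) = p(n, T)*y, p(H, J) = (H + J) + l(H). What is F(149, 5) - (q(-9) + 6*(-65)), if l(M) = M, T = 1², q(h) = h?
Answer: 2038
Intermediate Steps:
T = 1
p(H, J) = J + 2*H (p(H, J) = (H + J) + H = J + 2*H)
F(y, n) = y*(1 + 2*n) (F(y, n) = (1 + 2*n)*y = y*(1 + 2*n))
F(149, 5) - (q(-9) + 6*(-65)) = 149*(1 + 2*5) - (-9 + 6*(-65)) = 149*(1 + 10) - (-9 - 390) = 149*11 - 1*(-399) = 1639 + 399 = 2038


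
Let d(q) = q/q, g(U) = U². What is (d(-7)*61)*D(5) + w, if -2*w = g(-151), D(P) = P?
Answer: -22191/2 ≈ -11096.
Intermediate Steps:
d(q) = 1
w = -22801/2 (w = -½*(-151)² = -½*22801 = -22801/2 ≈ -11401.)
(d(-7)*61)*D(5) + w = (1*61)*5 - 22801/2 = 61*5 - 22801/2 = 305 - 22801/2 = -22191/2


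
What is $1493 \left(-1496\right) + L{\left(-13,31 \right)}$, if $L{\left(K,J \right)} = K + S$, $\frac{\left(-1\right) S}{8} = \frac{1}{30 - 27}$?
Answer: $- \frac{6700631}{3} \approx -2.2335 \cdot 10^{6}$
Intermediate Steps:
$S = - \frac{8}{3}$ ($S = - \frac{8}{30 - 27} = - \frac{8}{3} \approx -2.6667$)
$L{\left(K,J \right)} = - \frac{8}{3} + K$ ($L{\left(K,J \right)} = K - \frac{8}{3} = - \frac{8}{3} + K$)
$1493 \left(-1496\right) + L{\left(-13,31 \right)} = 1493 \left(-1496\right) - \frac{47}{3} = -2233528 - \frac{47}{3} = - \frac{6700631}{3}$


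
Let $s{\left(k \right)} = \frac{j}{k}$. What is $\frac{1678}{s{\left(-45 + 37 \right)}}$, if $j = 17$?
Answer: $- \frac{13424}{17} \approx -789.65$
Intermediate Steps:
$s{\left(k \right)} = \frac{17}{k}$
$\frac{1678}{s{\left(-45 + 37 \right)}} = \frac{1678}{17 \frac{1}{-45 + 37}} = \frac{1678}{17 \frac{1}{-8}} = \frac{1678}{17 \left(- \frac{1}{8}\right)} = \frac{1678}{- \frac{17}{8}} = 1678 \left(- \frac{8}{17}\right) = - \frac{13424}{17}$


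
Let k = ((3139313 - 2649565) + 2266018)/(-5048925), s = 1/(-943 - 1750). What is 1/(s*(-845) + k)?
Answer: -13596755025/3154936213 ≈ -4.3097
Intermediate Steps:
s = -1/2693 (s = 1/(-2693) = -1/2693 ≈ -0.00037133)
k = -2755766/5048925 (k = (489748 + 2266018)*(-1/5048925) = 2755766*(-1/5048925) = -2755766/5048925 ≈ -0.54581)
1/(s*(-845) + k) = 1/(-1/2693*(-845) - 2755766/5048925) = 1/(845/2693 - 2755766/5048925) = 1/(-3154936213/13596755025) = -13596755025/3154936213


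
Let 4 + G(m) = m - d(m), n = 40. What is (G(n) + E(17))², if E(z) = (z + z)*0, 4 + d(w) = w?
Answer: 0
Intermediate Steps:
d(w) = -4 + w
G(m) = 0 (G(m) = -4 + (m - (-4 + m)) = -4 + (m + (4 - m)) = -4 + 4 = 0)
E(z) = 0 (E(z) = (2*z)*0 = 0)
(G(n) + E(17))² = (0 + 0)² = 0² = 0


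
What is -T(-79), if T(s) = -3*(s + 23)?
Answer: -168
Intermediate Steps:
T(s) = -69 - 3*s (T(s) = -3*(23 + s) = -69 - 3*s)
-T(-79) = -(-69 - 3*(-79)) = -(-69 + 237) = -1*168 = -168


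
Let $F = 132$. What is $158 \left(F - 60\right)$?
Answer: $11376$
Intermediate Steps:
$158 \left(F - 60\right) = 158 \left(132 - 60\right) = 158 \cdot 72 = 11376$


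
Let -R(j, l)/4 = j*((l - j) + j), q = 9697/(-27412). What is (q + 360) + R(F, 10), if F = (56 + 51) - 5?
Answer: -101982337/27412 ≈ -3720.4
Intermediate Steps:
F = 102 (F = 107 - 5 = 102)
q = -9697/27412 (q = 9697*(-1/27412) = -9697/27412 ≈ -0.35375)
R(j, l) = -4*j*l (R(j, l) = -4*j*((l - j) + j) = -4*j*l)
(q + 360) + R(F, 10) = (-9697/27412 + 360) - 4*102*10 = 9858623/27412 - 4080 = -101982337/27412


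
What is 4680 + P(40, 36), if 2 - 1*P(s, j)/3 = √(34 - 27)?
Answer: 4686 - 3*√7 ≈ 4678.1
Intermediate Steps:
P(s, j) = 6 - 3*√7 (P(s, j) = 6 - 3*√(34 - 27) = 6 - 3*√7)
4680 + P(40, 36) = 4680 + (6 - 3*√7) = 4686 - 3*√7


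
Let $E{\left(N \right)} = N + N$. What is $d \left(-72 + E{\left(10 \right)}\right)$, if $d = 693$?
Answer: $-36036$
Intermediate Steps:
$E{\left(N \right)} = 2 N$
$d \left(-72 + E{\left(10 \right)}\right) = 693 \left(-72 + 2 \cdot 10\right) = 693 \left(-72 + 20\right) = 693 \left(-52\right) = -36036$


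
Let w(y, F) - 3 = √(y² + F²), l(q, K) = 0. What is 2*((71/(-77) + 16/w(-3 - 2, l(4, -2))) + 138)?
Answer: 21418/77 ≈ 278.16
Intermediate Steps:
w(y, F) = 3 + √(F² + y²) (w(y, F) = 3 + √(y² + F²) = 3 + √(F² + y²))
2*((71/(-77) + 16/w(-3 - 2, l(4, -2))) + 138) = 2*((71/(-77) + 16/(3 + √(0² + (-3 - 2)²))) + 138) = 2*((71*(-1/77) + 16/(3 + √(0 + (-5)²))) + 138) = 2*((-71/77 + 16/(3 + √(0 + 25))) + 138) = 2*((-71/77 + 16/(3 + √25)) + 138) = 2*((-71/77 + 16/(3 + 5)) + 138) = 2*((-71/77 + 16/8) + 138) = 2*((-71/77 + 16*(⅛)) + 138) = 2*((-71/77 + 2) + 138) = 2*(83/77 + 138) = 2*(10709/77) = 21418/77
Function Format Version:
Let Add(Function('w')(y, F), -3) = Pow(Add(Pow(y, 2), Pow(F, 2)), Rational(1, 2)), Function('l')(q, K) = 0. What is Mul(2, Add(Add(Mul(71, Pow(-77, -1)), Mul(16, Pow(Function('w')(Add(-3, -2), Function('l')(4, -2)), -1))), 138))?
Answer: Rational(21418, 77) ≈ 278.16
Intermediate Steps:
Function('w')(y, F) = Add(3, Pow(Add(Pow(F, 2), Pow(y, 2)), Rational(1, 2))) (Function('w')(y, F) = Add(3, Pow(Add(Pow(y, 2), Pow(F, 2)), Rational(1, 2))) = Add(3, Pow(Add(Pow(F, 2), Pow(y, 2)), Rational(1, 2))))
Mul(2, Add(Add(Mul(71, Pow(-77, -1)), Mul(16, Pow(Function('w')(Add(-3, -2), Function('l')(4, -2)), -1))), 138)) = Mul(2, Add(Add(Mul(71, Pow(-77, -1)), Mul(16, Pow(Add(3, Pow(Add(Pow(0, 2), Pow(Add(-3, -2), 2)), Rational(1, 2))), -1))), 138)) = Mul(2, Add(Add(Mul(71, Rational(-1, 77)), Mul(16, Pow(Add(3, Pow(Add(0, Pow(-5, 2)), Rational(1, 2))), -1))), 138)) = Mul(2, Add(Add(Rational(-71, 77), Mul(16, Pow(Add(3, Pow(Add(0, 25), Rational(1, 2))), -1))), 138)) = Mul(2, Add(Add(Rational(-71, 77), Mul(16, Pow(Add(3, Pow(25, Rational(1, 2))), -1))), 138)) = Mul(2, Add(Add(Rational(-71, 77), Mul(16, Pow(Add(3, 5), -1))), 138)) = Mul(2, Add(Add(Rational(-71, 77), Mul(16, Pow(8, -1))), 138)) = Mul(2, Add(Add(Rational(-71, 77), Mul(16, Rational(1, 8))), 138)) = Mul(2, Add(Add(Rational(-71, 77), 2), 138)) = Mul(2, Add(Rational(83, 77), 138)) = Mul(2, Rational(10709, 77)) = Rational(21418, 77)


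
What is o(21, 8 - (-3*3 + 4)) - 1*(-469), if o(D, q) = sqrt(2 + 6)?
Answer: 469 + 2*sqrt(2) ≈ 471.83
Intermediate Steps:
o(D, q) = 2*sqrt(2) (o(D, q) = sqrt(8) = 2*sqrt(2))
o(21, 8 - (-3*3 + 4)) - 1*(-469) = 2*sqrt(2) - 1*(-469) = 2*sqrt(2) + 469 = 469 + 2*sqrt(2)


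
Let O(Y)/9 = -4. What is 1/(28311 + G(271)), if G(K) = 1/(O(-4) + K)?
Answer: 235/6653086 ≈ 3.5322e-5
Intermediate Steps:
O(Y) = -36 (O(Y) = 9*(-4) = -36)
G(K) = 1/(-36 + K)
1/(28311 + G(271)) = 1/(28311 + 1/(-36 + 271)) = 1/(28311 + 1/235) = 1/(6653086/235) = 235/6653086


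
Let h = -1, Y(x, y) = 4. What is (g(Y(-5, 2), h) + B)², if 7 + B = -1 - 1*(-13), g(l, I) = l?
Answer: 81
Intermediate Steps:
B = 5 (B = -7 + (-1 - 1*(-13)) = -7 + (-1 + 13) = -7 + 12 = 5)
(g(Y(-5, 2), h) + B)² = (4 + 5)² = 9² = 81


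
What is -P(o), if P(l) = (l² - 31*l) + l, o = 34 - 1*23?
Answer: 209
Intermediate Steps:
o = 11 (o = 34 - 23 = 11)
P(l) = l² - 30*l
-P(o) = -11*(-30 + 11) = -11*(-19) = -1*(-209) = 209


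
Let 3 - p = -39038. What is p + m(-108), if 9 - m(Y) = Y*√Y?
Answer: 39050 + 648*I*√3 ≈ 39050.0 + 1122.4*I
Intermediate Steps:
p = 39041 (p = 3 - 1*(-39038) = 3 + 39038 = 39041)
m(Y) = 9 - Y^(3/2) (m(Y) = 9 - Y*√Y = 9 - Y^(3/2))
p + m(-108) = 39041 + (9 - (-108)^(3/2)) = 39041 + (9 - (-648)*I*√3) = 39041 + (9 + 648*I*√3) = 39050 + 648*I*√3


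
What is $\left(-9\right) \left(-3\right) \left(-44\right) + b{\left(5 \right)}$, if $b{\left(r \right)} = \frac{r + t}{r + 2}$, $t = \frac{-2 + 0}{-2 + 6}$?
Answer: $- \frac{16623}{14} \approx -1187.4$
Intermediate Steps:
$t = - \frac{1}{2}$ ($t = - \frac{2}{4} = \left(-2\right) \frac{1}{4} = - \frac{1}{2} \approx -0.5$)
$b{\left(r \right)} = \frac{- \frac{1}{2} + r}{2 + r}$ ($b{\left(r \right)} = \frac{r - \frac{1}{2}}{r + 2} = \frac{- \frac{1}{2} + r}{2 + r}$)
$\left(-9\right) \left(-3\right) \left(-44\right) + b{\left(5 \right)} = \left(-9\right) \left(-3\right) \left(-44\right) + \frac{- \frac{1}{2} + 5}{2 + 5} = 27 \left(-44\right) + \frac{1}{7} \cdot \frac{9}{2} = -1188 + \frac{1}{7} \cdot \frac{9}{2} = -1188 + \frac{9}{14} = - \frac{16623}{14}$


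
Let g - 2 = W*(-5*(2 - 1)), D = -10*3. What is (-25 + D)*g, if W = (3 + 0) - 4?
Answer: -385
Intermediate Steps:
W = -1 (W = 3 - 4 = -1)
D = -30
g = 7 (g = 2 - (-5)*(2 - 1) = 2 - (-5) = 2 - 1*(-5) = 2 + 5 = 7)
(-25 + D)*g = (-25 - 30)*7 = -55*7 = -385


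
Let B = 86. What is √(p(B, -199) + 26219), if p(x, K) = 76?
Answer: √26295 ≈ 162.16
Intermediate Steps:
√(p(B, -199) + 26219) = √(76 + 26219) = √26295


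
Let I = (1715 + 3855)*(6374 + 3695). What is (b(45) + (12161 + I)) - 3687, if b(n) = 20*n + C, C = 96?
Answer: 56093800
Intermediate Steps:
I = 56084330 (I = 5570*10069 = 56084330)
b(n) = 96 + 20*n (b(n) = 20*n + 96 = 96 + 20*n)
(b(45) + (12161 + I)) - 3687 = ((96 + 20*45) + (12161 + 56084330)) - 3687 = ((96 + 900) + 56096491) - 3687 = (996 + 56096491) - 3687 = 56097487 - 3687 = 56093800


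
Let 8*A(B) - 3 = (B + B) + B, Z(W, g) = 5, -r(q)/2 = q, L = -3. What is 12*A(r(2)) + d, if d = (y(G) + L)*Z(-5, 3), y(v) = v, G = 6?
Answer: 3/2 ≈ 1.5000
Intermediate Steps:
r(q) = -2*q
A(B) = 3/8 + 3*B/8 (A(B) = 3/8 + ((B + B) + B)/8 = 3/8 + (2*B + B)/8 = 3/8 + (3*B)/8 = 3/8 + 3*B/8)
d = 15 (d = (6 - 3)*5 = 3*5 = 15)
12*A(r(2)) + d = 12*(3/8 + 3*(-2*2)/8) + 15 = 12*(3/8 + (3/8)*(-4)) + 15 = 12*(3/8 - 3/2) + 15 = 12*(-9/8) + 15 = -27/2 + 15 = 3/2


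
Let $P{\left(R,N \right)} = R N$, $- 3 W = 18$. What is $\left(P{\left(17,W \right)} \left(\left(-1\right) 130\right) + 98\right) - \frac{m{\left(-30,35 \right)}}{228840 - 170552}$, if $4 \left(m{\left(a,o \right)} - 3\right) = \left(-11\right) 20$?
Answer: $\frac{194652789}{14572} \approx 13358.0$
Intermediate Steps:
$m{\left(a,o \right)} = -52$ ($m{\left(a,o \right)} = 3 + \frac{\left(-11\right) 20}{4} = 3 + \frac{1}{4} \left(-220\right) = 3 - 55 = -52$)
$W = -6$ ($W = \left(- \frac{1}{3}\right) 18 = -6$)
$P{\left(R,N \right)} = N R$
$\left(P{\left(17,W \right)} \left(\left(-1\right) 130\right) + 98\right) - \frac{m{\left(-30,35 \right)}}{228840 - 170552} = \left(\left(-6\right) 17 \left(\left(-1\right) 130\right) + 98\right) - - \frac{52}{228840 - 170552} = \left(\left(-102\right) \left(-130\right) + 98\right) - - \frac{52}{58288} = \left(13260 + 98\right) - \left(-52\right) \frac{1}{58288} = 13358 - - \frac{13}{14572} = 13358 + \frac{13}{14572} = \frac{194652789}{14572}$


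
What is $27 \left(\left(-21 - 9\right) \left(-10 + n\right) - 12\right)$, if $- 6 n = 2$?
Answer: $8046$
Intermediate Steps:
$n = - \frac{1}{3}$ ($n = \left(- \frac{1}{6}\right) 2 = - \frac{1}{3} \approx -0.33333$)
$27 \left(\left(-21 - 9\right) \left(-10 + n\right) - 12\right) = 27 \left(\left(-21 - 9\right) \left(-10 - \frac{1}{3}\right) - 12\right) = 27 \left(\left(-30\right) \left(- \frac{31}{3}\right) - 12\right) = 27 \left(310 - 12\right) = 27 \cdot 298 = 8046$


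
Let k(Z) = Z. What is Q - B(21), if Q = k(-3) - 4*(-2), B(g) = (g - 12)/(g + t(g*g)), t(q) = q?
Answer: 767/154 ≈ 4.9805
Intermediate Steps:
B(g) = (-12 + g)/(g + g**2) (B(g) = (g - 12)/(g + g*g) = (-12 + g)/(g + g**2))
Q = 5 (Q = -3 - 4*(-2) = -3 + 8 = 5)
Q - B(21) = 5 - (-12 + 21)/(21*(1 + 21)) = 5 - 9/(21*22) = 5 - 1*3/154 = 5 - 3/154 = 767/154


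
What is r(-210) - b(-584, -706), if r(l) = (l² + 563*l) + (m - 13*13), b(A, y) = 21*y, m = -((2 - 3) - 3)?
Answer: -59469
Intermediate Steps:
m = 4 (m = -(-1 - 3) = -1*(-4) = 4)
r(l) = -165 + l² + 563*l (r(l) = (l² + 563*l) + (4 - 13*13) = (l² + 563*l) + (4 - 169) = (l² + 563*l) - 165 = -165 + l² + 563*l)
r(-210) - b(-584, -706) = (-165 + (-210)² + 563*(-210)) - 21*(-706) = (-165 + 44100 - 118230) - 1*(-14826) = -74295 + 14826 = -59469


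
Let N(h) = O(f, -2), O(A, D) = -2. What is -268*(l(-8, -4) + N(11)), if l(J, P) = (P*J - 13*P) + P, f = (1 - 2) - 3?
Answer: -20904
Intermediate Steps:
f = -4 (f = -1 - 3 = -4)
N(h) = -2
l(J, P) = -12*P + J*P (l(J, P) = (J*P - 13*P) + P = (-13*P + J*P) + P = -12*P + J*P)
-268*(l(-8, -4) + N(11)) = -268*(-4*(-12 - 8) - 2) = -268*(-4*(-20) - 2) = -268*(80 - 2) = -268*78 = -20904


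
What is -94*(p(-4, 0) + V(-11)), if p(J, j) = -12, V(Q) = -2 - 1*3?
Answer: 1598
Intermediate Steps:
V(Q) = -5 (V(Q) = -2 - 3 = -5)
-94*(p(-4, 0) + V(-11)) = -94*(-12 - 5) = -94*(-17) = 1598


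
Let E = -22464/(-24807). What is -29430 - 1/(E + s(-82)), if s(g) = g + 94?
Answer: -3140660149/106716 ≈ -29430.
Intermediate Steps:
s(g) = 94 + g
E = 7488/8269 (E = -22464*(-1/24807) = 7488/8269 ≈ 0.90555)
-29430 - 1/(E + s(-82)) = -29430 - 1/(7488/8269 + (94 - 82)) = -29430 - 1/(7488/8269 + 12) = -29430 - 1/106716/8269 = -29430 - 1*8269/106716 = -29430 - 8269/106716 = -3140660149/106716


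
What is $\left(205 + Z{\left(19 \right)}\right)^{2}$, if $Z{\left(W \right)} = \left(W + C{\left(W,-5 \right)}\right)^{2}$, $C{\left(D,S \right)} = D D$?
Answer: $20910606025$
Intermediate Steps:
$C{\left(D,S \right)} = D^{2}$
$Z{\left(W \right)} = \left(W + W^{2}\right)^{2}$
$\left(205 + Z{\left(19 \right)}\right)^{2} = \left(205 + 19^{2} \left(1 + 19\right)^{2}\right)^{2} = \left(205 + 361 \cdot 20^{2}\right)^{2} = \left(205 + 361 \cdot 400\right)^{2} = \left(205 + 144400\right)^{2} = 144605^{2} = 20910606025$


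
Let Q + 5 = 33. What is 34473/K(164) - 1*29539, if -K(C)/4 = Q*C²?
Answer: -88981900201/3012352 ≈ -29539.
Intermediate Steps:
Q = 28 (Q = -5 + 33 = 28)
K(C) = -112*C²
34473/K(164) - 1*29539 = 34473/((-112*164²)) - 1*29539 = 34473/((-112*26896)) - 29539 = 34473/(-3012352) - 29539 = 34473*(-1/3012352) - 29539 = -34473/3012352 - 29539 = -88981900201/3012352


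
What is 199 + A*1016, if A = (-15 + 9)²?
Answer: 36775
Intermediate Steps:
A = 36 (A = (-6)² = 36)
199 + A*1016 = 199 + 36*1016 = 199 + 36576 = 36775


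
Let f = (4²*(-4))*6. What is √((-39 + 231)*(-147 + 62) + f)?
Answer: 24*I*√29 ≈ 129.24*I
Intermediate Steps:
f = -384 (f = (16*(-4))*6 = -64*6 = -384)
√((-39 + 231)*(-147 + 62) + f) = √((-39 + 231)*(-147 + 62) - 384) = √(192*(-85) - 384) = √(-16320 - 384) = √(-16704) = 24*I*√29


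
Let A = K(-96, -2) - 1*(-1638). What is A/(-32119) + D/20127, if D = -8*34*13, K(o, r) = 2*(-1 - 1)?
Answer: -146460302/646459113 ≈ -0.22656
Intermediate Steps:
K(o, r) = -4 (K(o, r) = 2*(-2) = -4)
D = -3536 (D = -272*13 = -3536)
A = 1634 (A = -4 - 1*(-1638) = -4 + 1638 = 1634)
A/(-32119) + D/20127 = 1634/(-32119) - 3536/20127 = 1634*(-1/32119) - 3536*1/20127 = -1634/32119 - 3536/20127 = -146460302/646459113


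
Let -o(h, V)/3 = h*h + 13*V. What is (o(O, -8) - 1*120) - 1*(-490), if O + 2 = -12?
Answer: 94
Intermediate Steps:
O = -14 (O = -2 - 12 = -14)
o(h, V) = -39*V - 3*h² (o(h, V) = -3*(h*h + 13*V) = -3*(h² + 13*V) = -39*V - 3*h²)
(o(O, -8) - 1*120) - 1*(-490) = ((-39*(-8) - 3*(-14)²) - 1*120) - 1*(-490) = ((312 - 3*196) - 120) + 490 = ((312 - 588) - 120) + 490 = (-276 - 120) + 490 = -396 + 490 = 94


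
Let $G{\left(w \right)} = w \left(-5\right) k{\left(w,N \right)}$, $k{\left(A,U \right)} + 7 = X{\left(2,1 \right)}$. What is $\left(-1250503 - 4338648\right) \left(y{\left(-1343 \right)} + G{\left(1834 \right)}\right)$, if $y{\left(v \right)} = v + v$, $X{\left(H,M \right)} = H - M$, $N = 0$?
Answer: $-292502628434$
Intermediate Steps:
$k{\left(A,U \right)} = -6$ ($k{\left(A,U \right)} = -7 + \left(2 - 1\right) = -7 + 1 = -6$)
$y{\left(v \right)} = 2 v$
$G{\left(w \right)} = 30 w$ ($G{\left(w \right)} = w \left(-5\right) \left(-6\right) = - 5 w \left(-6\right) = 30 w$)
$\left(-1250503 - 4338648\right) \left(y{\left(-1343 \right)} + G{\left(1834 \right)}\right) = \left(-1250503 - 4338648\right) \left(2 \left(-1343\right) + 30 \cdot 1834\right) = - 5589151 \left(-2686 + 55020\right) = \left(-5589151\right) 52334 = -292502628434$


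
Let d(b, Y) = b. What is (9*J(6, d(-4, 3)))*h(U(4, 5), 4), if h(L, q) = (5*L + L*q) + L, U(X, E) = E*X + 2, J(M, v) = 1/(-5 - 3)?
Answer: -495/2 ≈ -247.50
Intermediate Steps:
J(M, v) = -1/8 (J(M, v) = 1/(-8) = -1/8)
U(X, E) = 2 + E*X
h(L, q) = 6*L + L*q
(9*J(6, d(-4, 3)))*h(U(4, 5), 4) = (9*(-1/8))*((2 + 5*4)*(6 + 4)) = -9*(2 + 20)*10/8 = -99*10/4 = -9/8*220 = -495/2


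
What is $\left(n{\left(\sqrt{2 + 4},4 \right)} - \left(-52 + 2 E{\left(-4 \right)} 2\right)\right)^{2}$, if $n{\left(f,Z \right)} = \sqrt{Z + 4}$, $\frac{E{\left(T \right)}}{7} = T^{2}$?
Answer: $156824 - 1584 \sqrt{2} \approx 1.5458 \cdot 10^{5}$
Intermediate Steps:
$E{\left(T \right)} = 7 T^{2}$
$n{\left(f,Z \right)} = \sqrt{4 + Z}$
$\left(n{\left(\sqrt{2 + 4},4 \right)} - \left(-52 + 2 E{\left(-4 \right)} 2\right)\right)^{2} = \left(\sqrt{4 + 4} + \left(52 - 2 \cdot 7 \left(-4\right)^{2} \cdot 2\right)\right)^{2} = \left(\sqrt{8} + \left(52 - 2 \cdot 7 \cdot 16 \cdot 2\right)\right)^{2} = \left(2 \sqrt{2} + \left(52 - 2 \cdot 112 \cdot 2\right)\right)^{2} = \left(2 \sqrt{2} + \left(52 - 224 \cdot 2\right)\right)^{2} = \left(2 \sqrt{2} + \left(52 - 448\right)\right)^{2} = \left(2 \sqrt{2} - 396\right)^{2} = \left(-396 + 2 \sqrt{2}\right)^{2}$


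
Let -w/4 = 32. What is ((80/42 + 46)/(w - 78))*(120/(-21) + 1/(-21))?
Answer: 60863/45423 ≈ 1.3399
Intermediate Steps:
w = -128 (w = -4*32 = -128)
((80/42 + 46)/(w - 78))*(120/(-21) + 1/(-21)) = ((80/42 + 46)/(-128 - 78))*(120/(-21) + 1/(-21)) = ((80*(1/42) + 46)/(-206))*(120*(-1/21) - 1/21) = ((40/21 + 46)*(-1/206))*(-40/7 - 1/21) = ((1006/21)*(-1/206))*(-121/21) = -503/2163*(-121/21) = 60863/45423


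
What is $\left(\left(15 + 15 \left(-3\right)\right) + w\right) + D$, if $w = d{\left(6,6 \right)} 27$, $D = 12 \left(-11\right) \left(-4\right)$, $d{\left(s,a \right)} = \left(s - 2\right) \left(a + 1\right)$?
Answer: $1254$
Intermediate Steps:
$d{\left(s,a \right)} = \left(1 + a\right) \left(-2 + s\right)$ ($d{\left(s,a \right)} = \left(-2 + s\right) \left(1 + a\right) = \left(1 + a\right) \left(-2 + s\right)$)
$D = 528$ ($D = \left(-132\right) \left(-4\right) = 528$)
$w = 756$ ($w = \left(-2 + 6 - 12 + 6 \cdot 6\right) 27 = \left(-2 + 6 - 12 + 36\right) 27 = 28 \cdot 27 = 756$)
$\left(\left(15 + 15 \left(-3\right)\right) + w\right) + D = \left(\left(15 + 15 \left(-3\right)\right) + 756\right) + 528 = \left(\left(15 - 45\right) + 756\right) + 528 = \left(-30 + 756\right) + 528 = 726 + 528 = 1254$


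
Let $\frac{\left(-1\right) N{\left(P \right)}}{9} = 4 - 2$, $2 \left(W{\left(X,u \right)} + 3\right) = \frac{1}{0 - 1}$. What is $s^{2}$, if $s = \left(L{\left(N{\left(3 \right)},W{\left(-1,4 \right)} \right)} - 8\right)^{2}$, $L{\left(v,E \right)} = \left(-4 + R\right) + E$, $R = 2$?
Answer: $\frac{531441}{16} \approx 33215.0$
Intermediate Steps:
$W{\left(X,u \right)} = - \frac{7}{2}$ ($W{\left(X,u \right)} = -3 + \frac{1}{2 \left(0 - 1\right)} = -3 + \frac{1}{2 \left(-1\right)} = -3 + \frac{1}{2} \left(-1\right) = -3 - \frac{1}{2} = - \frac{7}{2}$)
$N{\left(P \right)} = -18$ ($N{\left(P \right)} = - 9 \left(4 - 2\right) = \left(-9\right) 2 = -18$)
$L{\left(v,E \right)} = -2 + E$ ($L{\left(v,E \right)} = \left(-4 + 2\right) + E = -2 + E$)
$s = \frac{729}{4}$ ($s = \left(\left(-2 - \frac{7}{2}\right) - 8\right)^{2} = \left(- \frac{11}{2} - 8\right)^{2} = \left(- \frac{27}{2}\right)^{2} = \frac{729}{4} \approx 182.25$)
$s^{2} = \left(\frac{729}{4}\right)^{2} = \frac{531441}{16}$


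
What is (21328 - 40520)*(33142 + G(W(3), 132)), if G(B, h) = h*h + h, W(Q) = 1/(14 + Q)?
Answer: -972996016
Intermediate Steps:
G(B, h) = h + h**2 (G(B, h) = h**2 + h = h + h**2)
(21328 - 40520)*(33142 + G(W(3), 132)) = (21328 - 40520)*(33142 + 132*(1 + 132)) = -19192*(33142 + 132*133) = -19192*(33142 + 17556) = -19192*50698 = -972996016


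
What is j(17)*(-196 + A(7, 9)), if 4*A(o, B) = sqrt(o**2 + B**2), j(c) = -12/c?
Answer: 2352/17 - 3*sqrt(130)/17 ≈ 136.34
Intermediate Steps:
A(o, B) = sqrt(B**2 + o**2)/4 (A(o, B) = sqrt(o**2 + B**2)/4 = sqrt(B**2 + o**2)/4)
j(17)*(-196 + A(7, 9)) = (-12/17)*(-196 + sqrt(9**2 + 7**2)/4) = (-12*1/17)*(-196 + sqrt(81 + 49)/4) = -12*(-196 + sqrt(130)/4)/17 = 2352/17 - 3*sqrt(130)/17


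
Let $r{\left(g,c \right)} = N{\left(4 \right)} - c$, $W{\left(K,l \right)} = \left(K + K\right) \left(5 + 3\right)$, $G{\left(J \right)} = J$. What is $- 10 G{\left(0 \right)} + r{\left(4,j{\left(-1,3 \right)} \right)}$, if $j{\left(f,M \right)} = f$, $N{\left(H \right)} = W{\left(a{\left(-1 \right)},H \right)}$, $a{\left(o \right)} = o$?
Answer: $-15$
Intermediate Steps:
$W{\left(K,l \right)} = 16 K$ ($W{\left(K,l \right)} = 2 K 8 = 16 K$)
$N{\left(H \right)} = -16$ ($N{\left(H \right)} = 16 \left(-1\right) = -16$)
$r{\left(g,c \right)} = -16 - c$
$- 10 G{\left(0 \right)} + r{\left(4,j{\left(-1,3 \right)} \right)} = \left(-10\right) 0 - 15 = 0 + \left(-16 + 1\right) = 0 - 15 = -15$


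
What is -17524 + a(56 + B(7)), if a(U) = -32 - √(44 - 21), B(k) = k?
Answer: -17556 - √23 ≈ -17561.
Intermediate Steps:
a(U) = -32 - √23
-17524 + a(56 + B(7)) = -17524 + (-32 - √23) = -17556 - √23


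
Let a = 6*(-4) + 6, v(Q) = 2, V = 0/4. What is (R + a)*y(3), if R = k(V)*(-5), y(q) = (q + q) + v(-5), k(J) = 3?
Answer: -264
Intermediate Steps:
V = 0 (V = 0*(1/4) = 0)
a = -18 (a = -24 + 6 = -18)
y(q) = 2 + 2*q (y(q) = (q + q) + 2 = 2*q + 2 = 2 + 2*q)
R = -15 (R = 3*(-5) = -15)
(R + a)*y(3) = (-15 - 18)*(2 + 2*3) = -33*(2 + 6) = -33*8 = -264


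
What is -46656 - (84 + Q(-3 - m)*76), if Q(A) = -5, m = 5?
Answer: -46360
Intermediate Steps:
-46656 - (84 + Q(-3 - m)*76) = -46656 - (84 - 5*76) = -46656 - (84 - 380) = -46656 - 1*(-296) = -46656 + 296 = -46360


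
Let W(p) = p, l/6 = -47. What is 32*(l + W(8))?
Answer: -8768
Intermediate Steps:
l = -282 (l = 6*(-47) = -282)
32*(l + W(8)) = 32*(-282 + 8) = 32*(-274) = -8768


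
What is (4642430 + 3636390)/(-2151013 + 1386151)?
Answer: -4139410/382431 ≈ -10.824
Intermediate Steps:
(4642430 + 3636390)/(-2151013 + 1386151) = 8278820/(-764862) = 8278820*(-1/764862) = -4139410/382431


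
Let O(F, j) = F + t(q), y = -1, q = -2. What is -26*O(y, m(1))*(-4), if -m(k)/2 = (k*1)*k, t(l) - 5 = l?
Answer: 208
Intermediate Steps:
t(l) = 5 + l
m(k) = -2*k² (m(k) = -2*k*1*k = -2*k*k = -2*k²)
O(F, j) = 3 + F (O(F, j) = F + (5 - 2) = F + 3 = 3 + F)
-26*O(y, m(1))*(-4) = -26*(3 - 1)*(-4) = -26*2*(-4) = -52*(-4) = 208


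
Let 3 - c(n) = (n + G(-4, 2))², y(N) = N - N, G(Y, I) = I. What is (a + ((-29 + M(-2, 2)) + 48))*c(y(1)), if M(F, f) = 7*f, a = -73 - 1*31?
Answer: 71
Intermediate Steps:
a = -104 (a = -73 - 31 = -104)
y(N) = 0
c(n) = 3 - (2 + n)² (c(n) = 3 - (n + 2)² = 3 - (2 + n)²)
(a + ((-29 + M(-2, 2)) + 48))*c(y(1)) = (-104 + ((-29 + 7*2) + 48))*(3 - (2 + 0)²) = (-104 + ((-29 + 14) + 48))*(3 - 1*2²) = (-104 + (-15 + 48))*(3 - 1*4) = (-104 + 33)*(3 - 4) = -71*(-1) = 71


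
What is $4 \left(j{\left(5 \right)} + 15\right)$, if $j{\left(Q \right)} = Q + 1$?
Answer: $84$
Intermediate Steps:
$j{\left(Q \right)} = 1 + Q$
$4 \left(j{\left(5 \right)} + 15\right) = 4 \left(\left(1 + 5\right) + 15\right) = 4 \left(6 + 15\right) = 4 \cdot 21 = 84$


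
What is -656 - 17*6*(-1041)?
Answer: 105526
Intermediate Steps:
-656 - 17*6*(-1041) = -656 - 102*(-1041) = -656 + 106182 = 105526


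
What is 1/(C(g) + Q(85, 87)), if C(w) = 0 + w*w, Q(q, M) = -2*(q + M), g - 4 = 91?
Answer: 1/8681 ≈ 0.00011519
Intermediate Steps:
g = 95 (g = 4 + 91 = 95)
Q(q, M) = -2*M - 2*q (Q(q, M) = -2*(M + q) = -2*M - 2*q)
C(w) = w² (C(w) = 0 + w² = w²)
1/(C(g) + Q(85, 87)) = 1/(95² + (-2*87 - 2*85)) = 1/(9025 + (-174 - 170)) = 1/(9025 - 344) = 1/8681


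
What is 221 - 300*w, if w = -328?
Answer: 98621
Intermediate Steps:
221 - 300*w = 221 - 300*(-328) = 221 + 98400 = 98621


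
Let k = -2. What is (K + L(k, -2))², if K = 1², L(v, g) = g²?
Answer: 25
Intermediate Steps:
K = 1
(K + L(k, -2))² = (1 + (-2)²)² = (1 + 4)² = 5² = 25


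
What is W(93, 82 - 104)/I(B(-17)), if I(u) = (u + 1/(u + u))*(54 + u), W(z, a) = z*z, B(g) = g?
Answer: -98022/7141 ≈ -13.727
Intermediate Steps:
W(z, a) = z²
I(u) = (54 + u)*(u + 1/(2*u)) (I(u) = (u + 1/(2*u))*(54 + u) = (54 + u)*(u + 1/(2*u)))
W(93, 82 - 104)/I(B(-17)) = 93²/(½ + (-17)² + 27/(-17) + 54*(-17)) = 8649/(½ + 289 + 27*(-1/17) - 918) = 8649/(½ + 289 - 27/17 - 918) = 8649/(-21423/34) = 8649*(-34/21423) = -98022/7141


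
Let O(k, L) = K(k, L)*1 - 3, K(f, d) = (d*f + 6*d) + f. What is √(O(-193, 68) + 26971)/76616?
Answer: √14059/76616 ≈ 0.0015476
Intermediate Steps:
K(f, d) = f + 6*d + d*f (K(f, d) = (6*d + d*f) + f = f + 6*d + d*f)
O(k, L) = -3 + k + 6*L + L*k (O(k, L) = (k + 6*L + L*k)*1 - 3 = (k + 6*L + L*k) - 3 = -3 + k + 6*L + L*k)
√(O(-193, 68) + 26971)/76616 = √((-3 - 193 + 6*68 + 68*(-193)) + 26971)/76616 = √((-3 - 193 + 408 - 13124) + 26971)*(1/76616) = √(-12912 + 26971)*(1/76616) = √14059*(1/76616) = √14059/76616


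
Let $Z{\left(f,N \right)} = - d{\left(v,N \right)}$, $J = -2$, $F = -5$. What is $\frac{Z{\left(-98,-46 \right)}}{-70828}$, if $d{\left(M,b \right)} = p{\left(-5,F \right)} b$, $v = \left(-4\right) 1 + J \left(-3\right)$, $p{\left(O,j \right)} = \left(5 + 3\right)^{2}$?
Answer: $- \frac{736}{17707} \approx -0.041565$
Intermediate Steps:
$p{\left(O,j \right)} = 64$ ($p{\left(O,j \right)} = 8^{2} = 64$)
$v = 2$ ($v = \left(-4\right) 1 - -6 = -4 + 6 = 2$)
$d{\left(M,b \right)} = 64 b$
$Z{\left(f,N \right)} = - 64 N$
$\frac{Z{\left(-98,-46 \right)}}{-70828} = \frac{\left(-64\right) \left(-46\right)}{-70828} = 2944 \left(- \frac{1}{70828}\right) = - \frac{736}{17707}$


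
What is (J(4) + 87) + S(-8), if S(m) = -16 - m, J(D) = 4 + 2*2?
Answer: 87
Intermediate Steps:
J(D) = 8 (J(D) = 4 + 4 = 8)
(J(4) + 87) + S(-8) = (8 + 87) + (-16 - 1*(-8)) = 95 + (-16 + 8) = 95 - 8 = 87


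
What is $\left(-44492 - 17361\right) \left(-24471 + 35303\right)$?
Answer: $-669991696$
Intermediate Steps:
$\left(-44492 - 17361\right) \left(-24471 + 35303\right) = \left(-61853\right) 10832 = -669991696$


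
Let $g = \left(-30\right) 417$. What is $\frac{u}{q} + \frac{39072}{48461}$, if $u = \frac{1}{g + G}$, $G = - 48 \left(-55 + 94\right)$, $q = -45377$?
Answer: $\frac{25498856659469}{31626230810454} \approx 0.80626$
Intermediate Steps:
$g = -12510$
$G = -1872$ ($G = \left(-48\right) 39 = -1872$)
$u = - \frac{1}{14382}$ ($u = \frac{1}{-12510 - 1872} = \frac{1}{-14382} = - \frac{1}{14382} \approx -6.9531 \cdot 10^{-5}$)
$\frac{u}{q} + \frac{39072}{48461} = - \frac{1}{14382 \left(-45377\right)} + \frac{39072}{48461} = \left(- \frac{1}{14382}\right) \left(- \frac{1}{45377}\right) + 39072 \cdot \frac{1}{48461} = \frac{1}{652612014} + \frac{39072}{48461} = \frac{25498856659469}{31626230810454}$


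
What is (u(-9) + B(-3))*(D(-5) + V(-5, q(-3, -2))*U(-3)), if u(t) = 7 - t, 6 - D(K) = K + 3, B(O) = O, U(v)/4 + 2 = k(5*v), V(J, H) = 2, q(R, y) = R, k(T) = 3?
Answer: 208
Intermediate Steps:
U(v) = 4 (U(v) = -8 + 4*3 = -8 + 12 = 4)
D(K) = 3 - K (D(K) = 6 - (K + 3) = 6 - (3 + K) = 6 + (-3 - K) = 3 - K)
(u(-9) + B(-3))*(D(-5) + V(-5, q(-3, -2))*U(-3)) = ((7 - 1*(-9)) - 3)*((3 - 1*(-5)) + 2*4) = ((7 + 9) - 3)*((3 + 5) + 8) = (16 - 3)*(8 + 8) = 13*16 = 208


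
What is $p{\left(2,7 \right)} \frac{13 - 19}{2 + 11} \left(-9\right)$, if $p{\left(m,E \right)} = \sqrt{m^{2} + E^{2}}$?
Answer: $\frac{54 \sqrt{53}}{13} \approx 30.24$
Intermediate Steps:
$p{\left(m,E \right)} = \sqrt{E^{2} + m^{2}}$
$p{\left(2,7 \right)} \frac{13 - 19}{2 + 11} \left(-9\right) = \sqrt{7^{2} + 2^{2}} \frac{13 - 19}{2 + 11} \left(-9\right) = \sqrt{49 + 4} \left(- \frac{6}{13}\right) \left(-9\right) = \sqrt{53} \left(\left(-6\right) \frac{1}{13}\right) \left(-9\right) = \sqrt{53} \left(- \frac{6}{13}\right) \left(-9\right) = - \frac{6 \sqrt{53}}{13} \left(-9\right) = \frac{54 \sqrt{53}}{13}$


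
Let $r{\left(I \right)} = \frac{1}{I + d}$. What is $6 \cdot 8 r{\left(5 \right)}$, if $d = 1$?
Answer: $8$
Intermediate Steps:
$r{\left(I \right)} = \frac{1}{1 + I}$ ($r{\left(I \right)} = \frac{1}{I + 1} = \frac{1}{1 + I}$)
$6 \cdot 8 r{\left(5 \right)} = \frac{6 \cdot 8}{1 + 5} = \frac{48}{6} = 48 \cdot \frac{1}{6} = 8$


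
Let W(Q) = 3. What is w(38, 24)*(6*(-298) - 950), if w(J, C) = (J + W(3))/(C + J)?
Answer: -56129/31 ≈ -1810.6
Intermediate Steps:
w(J, C) = (3 + J)/(C + J) (w(J, C) = (J + 3)/(C + J) = (3 + J)/(C + J))
w(38, 24)*(6*(-298) - 950) = ((3 + 38)/(24 + 38))*(6*(-298) - 950) = (41/62)*(-1788 - 950) = ((1/62)*41)*(-2738) = (41/62)*(-2738) = -56129/31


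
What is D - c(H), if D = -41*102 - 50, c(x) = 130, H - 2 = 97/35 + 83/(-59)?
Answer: -4362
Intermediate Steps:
H = 6948/2065 (H = 2 + (97/35 + 83/(-59)) = 2 + (97*(1/35) + 83*(-1/59)) = 2 + (97/35 - 83/59) = 2 + 2818/2065 = 6948/2065 ≈ 3.3646)
D = -4232 (D = -4182 - 50 = -4232)
D - c(H) = -4232 - 1*130 = -4232 - 130 = -4362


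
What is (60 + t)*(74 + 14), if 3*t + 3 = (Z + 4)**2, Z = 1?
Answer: 17776/3 ≈ 5925.3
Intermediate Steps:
t = 22/3 (t = -1 + (1 + 4)**2/3 = -1 + (1/3)*5**2 = -1 + (1/3)*25 = -1 + 25/3 = 22/3 ≈ 7.3333)
(60 + t)*(74 + 14) = (60 + 22/3)*(74 + 14) = (202/3)*88 = 17776/3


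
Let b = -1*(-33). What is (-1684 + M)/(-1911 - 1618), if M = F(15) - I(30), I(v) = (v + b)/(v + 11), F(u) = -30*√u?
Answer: 69107/144689 + 30*√15/3529 ≈ 0.51055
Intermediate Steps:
b = 33
I(v) = (33 + v)/(11 + v) (I(v) = (v + 33)/(v + 11) = (33 + v)/(11 + v))
M = -63/41 - 30*√15 (M = -30*√15 - (33 + 30)/(11 + 30) = -30*√15 - 63/41 = -63/41 - 30*√15 ≈ -117.73)
(-1684 + M)/(-1911 - 1618) = (-1684 + (-63/41 - 30*√15))/(-1911 - 1618) = (-69107/41 - 30*√15)/(-3529) = (-69107/41 - 30*√15)*(-1/3529) = 69107/144689 + 30*√15/3529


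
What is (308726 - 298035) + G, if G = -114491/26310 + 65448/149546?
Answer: 21024465275227/1967277630 ≈ 10687.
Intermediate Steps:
G = -7699867103/1967277630 (G = -114491*1/26310 + 65448*(1/149546) = -114491/26310 + 32724/74773 = -7699867103/1967277630 ≈ -3.9140)
(308726 - 298035) + G = (308726 - 298035) - 7699867103/1967277630 = 10691 - 7699867103/1967277630 = 21024465275227/1967277630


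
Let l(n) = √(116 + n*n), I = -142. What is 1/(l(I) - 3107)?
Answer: -239/741013 - 2*√30/741013 ≈ -0.00033731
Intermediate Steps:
l(n) = √(116 + n²)
1/(l(I) - 3107) = 1/(√(116 + (-142)²) - 3107) = 1/(√(116 + 20164) - 3107) = 1/(√20280 - 3107) = 1/(26*√30 - 3107) = 1/(-3107 + 26*√30)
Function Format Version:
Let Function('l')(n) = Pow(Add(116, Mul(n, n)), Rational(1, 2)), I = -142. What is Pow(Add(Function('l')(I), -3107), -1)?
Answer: Add(Rational(-239, 741013), Mul(Rational(-2, 741013), Pow(30, Rational(1, 2)))) ≈ -0.00033731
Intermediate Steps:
Function('l')(n) = Pow(Add(116, Pow(n, 2)), Rational(1, 2))
Pow(Add(Function('l')(I), -3107), -1) = Pow(Add(Pow(Add(116, Pow(-142, 2)), Rational(1, 2)), -3107), -1) = Pow(Add(Pow(Add(116, 20164), Rational(1, 2)), -3107), -1) = Pow(Add(Pow(20280, Rational(1, 2)), -3107), -1) = Pow(Add(Mul(26, Pow(30, Rational(1, 2))), -3107), -1) = Pow(Add(-3107, Mul(26, Pow(30, Rational(1, 2)))), -1)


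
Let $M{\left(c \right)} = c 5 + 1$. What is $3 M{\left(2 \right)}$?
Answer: $33$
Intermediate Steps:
$M{\left(c \right)} = 1 + 5 c$ ($M{\left(c \right)} = 5 c + 1 = 1 + 5 c$)
$3 M{\left(2 \right)} = 3 \left(1 + 5 \cdot 2\right) = 3 \left(1 + 10\right) = 3 \cdot 11 = 33$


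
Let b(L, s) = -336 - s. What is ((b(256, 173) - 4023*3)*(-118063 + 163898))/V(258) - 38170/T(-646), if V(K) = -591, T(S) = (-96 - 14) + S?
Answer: 72644351125/74466 ≈ 9.7554e+5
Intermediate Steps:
T(S) = -110 + S
((b(256, 173) - 4023*3)*(-118063 + 163898))/V(258) - 38170/T(-646) = (((-336 - 1*173) - 4023*3)*(-118063 + 163898))/(-591) - 38170/(-110 - 646) = (((-336 - 173) - 12069)*45835)*(-1/591) - 38170/(-756) = ((-509 - 12069)*45835)*(-1/591) - 38170*(-1/756) = -12578*45835*(-1/591) + 19085/378 = -576512630*(-1/591) + 19085/378 = 576512630/591 + 19085/378 = 72644351125/74466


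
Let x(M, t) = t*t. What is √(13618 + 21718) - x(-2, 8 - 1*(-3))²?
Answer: -14641 + 2*√8834 ≈ -14453.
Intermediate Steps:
x(M, t) = t²
√(13618 + 21718) - x(-2, 8 - 1*(-3))² = √(13618 + 21718) - ((8 - 1*(-3))²)² = √35336 - ((8 + 3)²)² = 2*√8834 - (11²)² = 2*√8834 - 1*121² = 2*√8834 - 1*14641 = 2*√8834 - 14641 = -14641 + 2*√8834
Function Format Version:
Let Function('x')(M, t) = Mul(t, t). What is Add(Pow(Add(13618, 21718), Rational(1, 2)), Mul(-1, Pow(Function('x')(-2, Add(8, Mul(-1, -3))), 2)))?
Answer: Add(-14641, Mul(2, Pow(8834, Rational(1, 2)))) ≈ -14453.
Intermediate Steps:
Function('x')(M, t) = Pow(t, 2)
Add(Pow(Add(13618, 21718), Rational(1, 2)), Mul(-1, Pow(Function('x')(-2, Add(8, Mul(-1, -3))), 2))) = Add(Pow(Add(13618, 21718), Rational(1, 2)), Mul(-1, Pow(Pow(Add(8, Mul(-1, -3)), 2), 2))) = Add(Pow(35336, Rational(1, 2)), Mul(-1, Pow(Pow(Add(8, 3), 2), 2))) = Add(Mul(2, Pow(8834, Rational(1, 2))), Mul(-1, Pow(Pow(11, 2), 2))) = Add(Mul(2, Pow(8834, Rational(1, 2))), Mul(-1, Pow(121, 2))) = Add(Mul(2, Pow(8834, Rational(1, 2))), Mul(-1, 14641)) = Add(Mul(2, Pow(8834, Rational(1, 2))), -14641) = Add(-14641, Mul(2, Pow(8834, Rational(1, 2))))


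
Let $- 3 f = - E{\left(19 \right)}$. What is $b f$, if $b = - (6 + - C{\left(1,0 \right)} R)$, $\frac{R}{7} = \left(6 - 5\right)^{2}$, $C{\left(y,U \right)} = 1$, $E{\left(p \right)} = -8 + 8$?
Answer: $0$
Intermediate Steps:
$E{\left(p \right)} = 0$
$f = 0$ ($f = - \frac{\left(-1\right) 0}{3} = \left(- \frac{1}{3}\right) 0 = 0$)
$R = 7$ ($R = 7 \left(6 - 5\right)^{2} = 7 \cdot 1^{2} = 7 \cdot 1 = 7$)
$b = 1$ ($b = - (6 + \left(-1\right) 1 \cdot 7) = - (6 - 7) = \left(-1\right) \left(-1\right) = 1$)
$b f = 1 \cdot 0 = 0$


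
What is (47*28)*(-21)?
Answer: -27636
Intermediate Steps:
(47*28)*(-21) = 1316*(-21) = -27636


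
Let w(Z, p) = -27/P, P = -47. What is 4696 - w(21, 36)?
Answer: 220685/47 ≈ 4695.4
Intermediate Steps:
w(Z, p) = 27/47 (w(Z, p) = -27/(-47) = -27*(-1/47) = 27/47)
4696 - w(21, 36) = 4696 - 1*27/47 = 4696 - 27/47 = 220685/47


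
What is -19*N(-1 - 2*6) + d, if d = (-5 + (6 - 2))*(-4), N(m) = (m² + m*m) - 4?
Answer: -6342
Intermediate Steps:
N(m) = -4 + 2*m² (N(m) = (m² + m²) - 4 = 2*m² - 4 = -4 + 2*m²)
d = 4 (d = (-5 + 4)*(-4) = -1*(-4) = 4)
-19*N(-1 - 2*6) + d = -19*(-4 + 2*(-1 - 2*6)²) + 4 = -19*(-4 + 2*(-1 - 12)²) + 4 = -19*(-4 + 2*(-13)²) + 4 = -19*(-4 + 2*169) + 4 = -19*(-4 + 338) + 4 = -19*334 + 4 = -6346 + 4 = -6342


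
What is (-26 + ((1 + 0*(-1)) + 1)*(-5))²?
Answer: 1296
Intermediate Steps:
(-26 + ((1 + 0*(-1)) + 1)*(-5))² = (-26 + ((1 + 0) + 1)*(-5))² = (-26 + (1 + 1)*(-5))² = (-26 + 2*(-5))² = (-26 - 10)² = (-36)² = 1296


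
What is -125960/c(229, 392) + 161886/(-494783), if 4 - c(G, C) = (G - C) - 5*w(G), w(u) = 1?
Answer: -15587677768/21275669 ≈ -732.65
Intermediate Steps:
c(G, C) = 9 + C - G (c(G, C) = 4 - ((G - C) - 5*1) = 4 - ((G - C) - 5) = 4 - (-5 + G - C) = 4 + (5 + C - G) = 9 + C - G)
-125960/c(229, 392) + 161886/(-494783) = -125960/(9 + 392 - 1*229) + 161886/(-494783) = -125960/(9 + 392 - 229) + 161886*(-1/494783) = -125960/172 - 161886/494783 = -125960*1/172 - 161886/494783 = -31490/43 - 161886/494783 = -15587677768/21275669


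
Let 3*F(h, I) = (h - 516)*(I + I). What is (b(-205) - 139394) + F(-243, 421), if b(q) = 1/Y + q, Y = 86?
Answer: -30325749/86 ≈ -3.5263e+5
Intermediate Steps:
F(h, I) = 2*I*(-516 + h)/3 (F(h, I) = ((h - 516)*(I + I))/3 = ((-516 + h)*(2*I))/3 = (2*I*(-516 + h))/3 = 2*I*(-516 + h)/3)
b(q) = 1/86 + q
(b(-205) - 139394) + F(-243, 421) = ((1/86 - 205) - 139394) + (2/3)*421*(-516 - 243) = (-17629/86 - 139394) + (2/3)*421*(-759) = -12005513/86 - 213026 = -30325749/86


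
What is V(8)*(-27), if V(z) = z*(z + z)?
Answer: -3456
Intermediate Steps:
V(z) = 2*z**2 (V(z) = z*(2*z) = 2*z**2)
V(8)*(-27) = (2*8**2)*(-27) = (2*64)*(-27) = 128*(-27) = -3456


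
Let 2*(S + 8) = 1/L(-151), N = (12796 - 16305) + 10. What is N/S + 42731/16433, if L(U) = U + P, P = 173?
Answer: 2544957529/5767983 ≈ 441.22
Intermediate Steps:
L(U) = 173 + U (L(U) = U + 173 = 173 + U)
N = -3499 (N = -3509 + 10 = -3499)
S = -351/44 (S = -8 + 1/(2*(173 - 151)) = -8 + (1/2)/22 = -8 + (1/2)*(1/22) = -8 + 1/44 = -351/44 ≈ -7.9773)
N/S + 42731/16433 = -3499/(-351/44) + 42731/16433 = -3499*(-44/351) + 42731*(1/16433) = 153956/351 + 42731/16433 = 2544957529/5767983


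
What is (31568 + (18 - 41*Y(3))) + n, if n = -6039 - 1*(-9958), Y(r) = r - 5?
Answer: 35587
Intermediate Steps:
Y(r) = -5 + r
n = 3919 (n = -6039 + 9958 = 3919)
(31568 + (18 - 41*Y(3))) + n = (31568 + (18 - 41*(-5 + 3))) + 3919 = (31568 + (18 - 41*(-2))) + 3919 = (31568 + (18 + 82)) + 3919 = (31568 + 100) + 3919 = 31668 + 3919 = 35587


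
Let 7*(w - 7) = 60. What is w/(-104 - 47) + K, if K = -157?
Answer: -166058/1057 ≈ -157.10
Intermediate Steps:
w = 109/7 (w = 7 + (⅐)*60 = 7 + 60/7 = 109/7 ≈ 15.571)
w/(-104 - 47) + K = (109/7)/(-104 - 47) - 157 = (109/7)/(-151) - 157 = -1/151*109/7 - 157 = -109/1057 - 157 = -166058/1057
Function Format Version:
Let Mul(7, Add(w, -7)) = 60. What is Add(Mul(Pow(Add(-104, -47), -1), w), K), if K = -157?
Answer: Rational(-166058, 1057) ≈ -157.10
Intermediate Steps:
w = Rational(109, 7) (w = Add(7, Mul(Rational(1, 7), 60)) = Add(7, Rational(60, 7)) = Rational(109, 7) ≈ 15.571)
Add(Mul(Pow(Add(-104, -47), -1), w), K) = Add(Mul(Pow(Add(-104, -47), -1), Rational(109, 7)), -157) = Add(Mul(Pow(-151, -1), Rational(109, 7)), -157) = Add(Mul(Rational(-1, 151), Rational(109, 7)), -157) = Add(Rational(-109, 1057), -157) = Rational(-166058, 1057)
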